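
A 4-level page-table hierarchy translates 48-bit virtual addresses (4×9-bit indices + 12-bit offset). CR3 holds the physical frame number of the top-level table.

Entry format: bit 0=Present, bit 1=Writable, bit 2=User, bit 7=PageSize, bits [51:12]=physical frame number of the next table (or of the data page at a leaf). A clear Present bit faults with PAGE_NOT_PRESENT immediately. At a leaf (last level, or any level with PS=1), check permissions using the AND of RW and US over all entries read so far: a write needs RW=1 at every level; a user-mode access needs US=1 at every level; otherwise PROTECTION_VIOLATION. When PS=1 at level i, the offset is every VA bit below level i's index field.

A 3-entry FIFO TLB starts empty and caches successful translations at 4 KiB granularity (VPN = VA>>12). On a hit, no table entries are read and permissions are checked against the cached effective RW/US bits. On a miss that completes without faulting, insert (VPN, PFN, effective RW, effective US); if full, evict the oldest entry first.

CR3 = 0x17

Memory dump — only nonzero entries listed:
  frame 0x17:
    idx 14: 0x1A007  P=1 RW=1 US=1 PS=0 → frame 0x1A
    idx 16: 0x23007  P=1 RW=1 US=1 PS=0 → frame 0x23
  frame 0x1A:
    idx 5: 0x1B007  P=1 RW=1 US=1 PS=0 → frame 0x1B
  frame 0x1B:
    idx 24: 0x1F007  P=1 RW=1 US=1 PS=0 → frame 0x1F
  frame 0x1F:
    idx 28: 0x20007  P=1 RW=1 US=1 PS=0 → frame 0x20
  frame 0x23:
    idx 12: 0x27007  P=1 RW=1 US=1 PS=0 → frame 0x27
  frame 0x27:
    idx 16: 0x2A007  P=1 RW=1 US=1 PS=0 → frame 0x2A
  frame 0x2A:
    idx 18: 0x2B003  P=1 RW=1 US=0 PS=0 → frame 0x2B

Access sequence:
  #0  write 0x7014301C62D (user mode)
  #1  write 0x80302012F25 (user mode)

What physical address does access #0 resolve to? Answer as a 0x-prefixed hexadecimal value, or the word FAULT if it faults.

Walk each access:
#0 VA=0x7014301C62D (w,user):
  L0: frame=0x17 idx=14 entry=0x1A007 [P=1 RW=1 US=1 PS=0]
  L1: frame=0x1A idx=5 entry=0x1B007 [P=1 RW=1 US=1 PS=0]
  L2: frame=0x1B idx=24 entry=0x1F007 [P=1 RW=1 US=1 PS=0]
  L3: frame=0x1F idx=28 entry=0x20007 [P=1 RW=1 US=1 PS=0]
  ⇒ phys 0x2062D  [4 reads]
#1 VA=0x80302012F25 (w,user):
  L0: frame=0x17 idx=16 entry=0x23007 [P=1 RW=1 US=1 PS=0]
  L1: frame=0x23 idx=12 entry=0x27007 [P=1 RW=1 US=1 PS=0]
  L2: frame=0x27 idx=16 entry=0x2A007 [P=1 RW=1 US=1 PS=0]
  L3: frame=0x2A idx=18 entry=0x2B003 [P=1 RW=1 US=0 PS=0]
  → PROTECTION_VIOLATION  (4 entries read)

Access #0 PA: 0x2062D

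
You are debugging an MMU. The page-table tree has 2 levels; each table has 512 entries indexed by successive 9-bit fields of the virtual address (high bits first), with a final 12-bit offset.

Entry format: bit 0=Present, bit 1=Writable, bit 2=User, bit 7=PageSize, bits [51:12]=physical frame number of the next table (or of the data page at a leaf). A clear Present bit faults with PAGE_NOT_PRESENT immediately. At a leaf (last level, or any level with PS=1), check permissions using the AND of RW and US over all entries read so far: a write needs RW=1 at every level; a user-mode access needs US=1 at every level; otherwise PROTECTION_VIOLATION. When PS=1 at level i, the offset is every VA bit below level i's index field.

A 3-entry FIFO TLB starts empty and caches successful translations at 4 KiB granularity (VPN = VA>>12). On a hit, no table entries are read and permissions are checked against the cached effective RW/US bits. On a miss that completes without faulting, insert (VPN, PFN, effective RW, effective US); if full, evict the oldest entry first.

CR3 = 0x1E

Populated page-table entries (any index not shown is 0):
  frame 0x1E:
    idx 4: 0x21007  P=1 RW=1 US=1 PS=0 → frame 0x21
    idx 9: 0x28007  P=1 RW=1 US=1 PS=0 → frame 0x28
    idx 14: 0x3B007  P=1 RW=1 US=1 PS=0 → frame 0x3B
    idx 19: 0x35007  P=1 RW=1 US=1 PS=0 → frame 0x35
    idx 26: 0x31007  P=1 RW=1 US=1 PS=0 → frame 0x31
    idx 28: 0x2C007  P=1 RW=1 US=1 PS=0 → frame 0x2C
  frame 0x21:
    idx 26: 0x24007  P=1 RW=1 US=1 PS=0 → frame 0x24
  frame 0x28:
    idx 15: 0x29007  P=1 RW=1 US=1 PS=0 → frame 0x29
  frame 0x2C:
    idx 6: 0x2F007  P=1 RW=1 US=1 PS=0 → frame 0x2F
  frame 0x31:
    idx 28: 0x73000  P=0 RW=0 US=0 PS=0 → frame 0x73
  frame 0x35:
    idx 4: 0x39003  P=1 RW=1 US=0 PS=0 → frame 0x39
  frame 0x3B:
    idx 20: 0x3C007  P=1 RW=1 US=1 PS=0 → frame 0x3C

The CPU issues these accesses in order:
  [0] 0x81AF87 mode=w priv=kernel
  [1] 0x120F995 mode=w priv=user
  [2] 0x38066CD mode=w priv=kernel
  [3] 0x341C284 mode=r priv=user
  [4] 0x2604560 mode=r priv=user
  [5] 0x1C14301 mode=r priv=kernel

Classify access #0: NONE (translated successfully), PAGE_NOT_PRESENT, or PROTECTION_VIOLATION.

Per-access translation:
#0 VA=0x81AF87 (w,kernel):
  L0 @0x1E[4] → 0x21007  P=1,RW=1,US=1,PS=0
  L1 @0x21[26] → 0x24007  P=1,RW=1,US=1,PS=0
  → PA=0x24F87  (2 entries read)
#1 VA=0x120F995 (w,user):
  L0 @0x1E[9] → 0x28007  P=1,RW=1,US=1,PS=0
  L1 @0x28[15] → 0x29007  P=1,RW=1,US=1,PS=0
  → PA=0x29995  (2 entries read)
#2 VA=0x38066CD (w,kernel):
  L0 @0x1E[28] → 0x2C007  P=1,RW=1,US=1,PS=0
  L1 @0x2C[6] → 0x2F007  P=1,RW=1,US=1,PS=0
  → PA=0x2F6CD  (2 entries read)
#3 VA=0x341C284 (r,user):
  L0 @0x1E[26] → 0x31007  P=1,RW=1,US=1,PS=0
  L1 @0x31[28] → 0x73000  P=0,RW=0,US=0,PS=0
  ⇒ fault: PAGE_NOT_PRESENT  — 2 lookups
#4 VA=0x2604560 (r,user):
  L0 @0x1E[19] → 0x35007  P=1,RW=1,US=1,PS=0
  L1 @0x35[4] → 0x39003  P=1,RW=1,US=0,PS=0
  ⇒ fault: PROTECTION_VIOLATION  — 2 lookups
#5 VA=0x1C14301 (r,kernel):
  L0 @0x1E[14] → 0x3B007  P=1,RW=1,US=1,PS=0
  L1 @0x3B[20] → 0x3C007  P=1,RW=1,US=1,PS=0
  → PA=0x3C301  (2 entries read)

Access #0 fault: NONE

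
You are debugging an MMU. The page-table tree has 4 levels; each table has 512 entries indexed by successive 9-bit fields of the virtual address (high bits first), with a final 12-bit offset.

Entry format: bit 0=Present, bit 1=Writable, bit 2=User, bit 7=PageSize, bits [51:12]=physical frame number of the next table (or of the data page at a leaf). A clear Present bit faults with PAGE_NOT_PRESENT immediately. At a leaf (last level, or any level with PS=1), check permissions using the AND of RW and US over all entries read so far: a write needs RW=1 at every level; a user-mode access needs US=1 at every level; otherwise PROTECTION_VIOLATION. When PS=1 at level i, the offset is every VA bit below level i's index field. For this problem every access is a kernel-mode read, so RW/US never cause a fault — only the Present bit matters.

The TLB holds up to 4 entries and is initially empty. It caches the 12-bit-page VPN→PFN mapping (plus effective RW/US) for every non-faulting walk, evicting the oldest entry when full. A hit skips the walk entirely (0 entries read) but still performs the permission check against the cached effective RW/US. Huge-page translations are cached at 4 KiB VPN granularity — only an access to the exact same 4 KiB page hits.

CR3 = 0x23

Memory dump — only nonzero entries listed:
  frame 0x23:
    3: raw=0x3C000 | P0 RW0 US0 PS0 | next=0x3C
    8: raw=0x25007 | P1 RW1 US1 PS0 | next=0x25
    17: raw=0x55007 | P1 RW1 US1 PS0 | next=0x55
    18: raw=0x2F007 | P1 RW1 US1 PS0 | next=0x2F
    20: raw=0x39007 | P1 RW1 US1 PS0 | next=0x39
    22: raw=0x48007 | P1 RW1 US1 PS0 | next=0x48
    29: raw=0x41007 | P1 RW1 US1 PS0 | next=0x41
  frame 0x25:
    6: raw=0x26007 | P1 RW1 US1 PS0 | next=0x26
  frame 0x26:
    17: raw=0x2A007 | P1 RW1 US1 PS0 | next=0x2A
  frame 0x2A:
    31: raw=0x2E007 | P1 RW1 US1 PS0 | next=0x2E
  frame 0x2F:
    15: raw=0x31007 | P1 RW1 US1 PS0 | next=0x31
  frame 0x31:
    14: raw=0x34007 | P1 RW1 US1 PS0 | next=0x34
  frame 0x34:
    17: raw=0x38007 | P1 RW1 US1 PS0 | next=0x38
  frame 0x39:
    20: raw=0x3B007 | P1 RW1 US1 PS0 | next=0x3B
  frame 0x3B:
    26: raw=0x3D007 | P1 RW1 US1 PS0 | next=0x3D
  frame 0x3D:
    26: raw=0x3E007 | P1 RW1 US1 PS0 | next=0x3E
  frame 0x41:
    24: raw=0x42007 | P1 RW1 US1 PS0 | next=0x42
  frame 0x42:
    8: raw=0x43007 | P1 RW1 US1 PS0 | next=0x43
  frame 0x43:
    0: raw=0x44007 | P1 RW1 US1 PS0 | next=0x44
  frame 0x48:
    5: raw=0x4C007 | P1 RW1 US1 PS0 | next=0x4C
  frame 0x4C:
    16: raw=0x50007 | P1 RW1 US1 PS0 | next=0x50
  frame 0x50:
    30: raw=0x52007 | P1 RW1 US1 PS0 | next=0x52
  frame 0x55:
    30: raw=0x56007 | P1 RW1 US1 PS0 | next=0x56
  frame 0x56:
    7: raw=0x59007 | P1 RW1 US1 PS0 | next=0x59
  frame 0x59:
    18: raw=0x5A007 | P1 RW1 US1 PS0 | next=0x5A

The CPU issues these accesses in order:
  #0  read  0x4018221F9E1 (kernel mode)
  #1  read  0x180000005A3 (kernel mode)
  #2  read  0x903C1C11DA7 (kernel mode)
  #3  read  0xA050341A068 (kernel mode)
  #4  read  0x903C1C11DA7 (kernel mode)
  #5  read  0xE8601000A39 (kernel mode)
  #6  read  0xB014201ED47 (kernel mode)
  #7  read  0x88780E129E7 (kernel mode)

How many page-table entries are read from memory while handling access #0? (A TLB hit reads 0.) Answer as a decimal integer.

Trace:
#0 VA=0x4018221F9E1 (r,kernel):
  L0 @0x23[8] → 0x25007  P=1,RW=1,US=1,PS=0
  L1 @0x25[6] → 0x26007  P=1,RW=1,US=1,PS=0
  L2 @0x26[17] → 0x2A007  P=1,RW=1,US=1,PS=0
  L3 @0x2A[31] → 0x2E007  P=1,RW=1,US=1,PS=0
  ✓ 0x2E9E1  — 4 lookups
#1 VA=0x180000005A3 (r,kernel):
  L0 @0x23[3] → 0x3C000  P=0,RW=0,US=0,PS=0
  → PAGE_NOT_PRESENT  (1 entries read)
#2 VA=0x903C1C11DA7 (r,kernel):
  L0 @0x23[18] → 0x2F007  P=1,RW=1,US=1,PS=0
  L1 @0x2F[15] → 0x31007  P=1,RW=1,US=1,PS=0
  L2 @0x31[14] → 0x34007  P=1,RW=1,US=1,PS=0
  L3 @0x34[17] → 0x38007  P=1,RW=1,US=1,PS=0
  ✓ 0x38DA7  — 4 lookups
#3 VA=0xA050341A068 (r,kernel):
  L0 @0x23[20] → 0x39007  P=1,RW=1,US=1,PS=0
  L1 @0x39[20] → 0x3B007  P=1,RW=1,US=1,PS=0
  L2 @0x3B[26] → 0x3D007  P=1,RW=1,US=1,PS=0
  L3 @0x3D[26] → 0x3E007  P=1,RW=1,US=1,PS=0
  ✓ 0x3E068  — 4 lookups
#4 VA=0x903C1C11DA7 (r,kernel):
  TLB hit vpn=0x903C1C11 → PA=0x38DA7
#5 VA=0xE8601000A39 (r,kernel):
  L0 @0x23[29] → 0x41007  P=1,RW=1,US=1,PS=0
  L1 @0x41[24] → 0x42007  P=1,RW=1,US=1,PS=0
  L2 @0x42[8] → 0x43007  P=1,RW=1,US=1,PS=0
  L3 @0x43[0] → 0x44007  P=1,RW=1,US=1,PS=0
  ✓ 0x44A39  — 4 lookups
#6 VA=0xB014201ED47 (r,kernel):
  L0 @0x23[22] → 0x48007  P=1,RW=1,US=1,PS=0
  L1 @0x48[5] → 0x4C007  P=1,RW=1,US=1,PS=0
  L2 @0x4C[16] → 0x50007  P=1,RW=1,US=1,PS=0
  L3 @0x50[30] → 0x52007  P=1,RW=1,US=1,PS=0
  ✓ 0x52D47  — 4 lookups
#7 VA=0x88780E129E7 (r,kernel):
  L0 @0x23[17] → 0x55007  P=1,RW=1,US=1,PS=0
  L1 @0x55[30] → 0x56007  P=1,RW=1,US=1,PS=0
  L2 @0x56[7] → 0x59007  P=1,RW=1,US=1,PS=0
  L3 @0x59[18] → 0x5A007  P=1,RW=1,US=1,PS=0
  ✓ 0x5A9E7  — 4 lookups

Entries read for #0: 4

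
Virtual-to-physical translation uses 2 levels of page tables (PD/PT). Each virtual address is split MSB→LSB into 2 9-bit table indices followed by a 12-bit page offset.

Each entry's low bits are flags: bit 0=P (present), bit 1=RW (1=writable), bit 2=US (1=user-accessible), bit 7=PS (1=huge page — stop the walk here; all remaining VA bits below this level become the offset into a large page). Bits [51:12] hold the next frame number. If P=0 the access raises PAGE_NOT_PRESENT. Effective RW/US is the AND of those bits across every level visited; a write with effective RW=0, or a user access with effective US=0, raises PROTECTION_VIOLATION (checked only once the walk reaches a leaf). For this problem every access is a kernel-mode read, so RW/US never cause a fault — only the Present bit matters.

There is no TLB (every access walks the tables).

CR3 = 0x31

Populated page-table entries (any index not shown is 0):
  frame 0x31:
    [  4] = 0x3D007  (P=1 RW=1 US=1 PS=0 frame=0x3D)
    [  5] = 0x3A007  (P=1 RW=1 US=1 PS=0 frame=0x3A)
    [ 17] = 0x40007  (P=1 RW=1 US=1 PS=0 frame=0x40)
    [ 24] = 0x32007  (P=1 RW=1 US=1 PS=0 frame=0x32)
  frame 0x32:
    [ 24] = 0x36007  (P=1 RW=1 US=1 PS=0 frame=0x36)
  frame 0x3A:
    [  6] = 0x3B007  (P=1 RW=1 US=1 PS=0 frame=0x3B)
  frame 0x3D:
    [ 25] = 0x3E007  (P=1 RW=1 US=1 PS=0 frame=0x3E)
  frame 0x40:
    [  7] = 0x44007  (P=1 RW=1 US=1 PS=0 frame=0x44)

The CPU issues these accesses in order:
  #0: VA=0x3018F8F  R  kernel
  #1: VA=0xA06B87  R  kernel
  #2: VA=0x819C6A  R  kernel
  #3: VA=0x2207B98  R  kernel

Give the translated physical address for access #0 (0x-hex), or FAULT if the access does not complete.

Trace:
#0 VA=0x3018F8F (r,kernel):
  lvl0: tbl 0x31, slot 24 ⇒ 0x32007 (P1/RW1/US1/PS0)
  lvl1: tbl 0x32, slot 24 ⇒ 0x36007 (P1/RW1/US1/PS0)
  → PA=0x36F8F  (2 entries read)
#1 VA=0xA06B87 (r,kernel):
  lvl0: tbl 0x31, slot 5 ⇒ 0x3A007 (P1/RW1/US1/PS0)
  lvl1: tbl 0x3A, slot 6 ⇒ 0x3B007 (P1/RW1/US1/PS0)
  → PA=0x3BB87  (2 entries read)
#2 VA=0x819C6A (r,kernel):
  lvl0: tbl 0x31, slot 4 ⇒ 0x3D007 (P1/RW1/US1/PS0)
  lvl1: tbl 0x3D, slot 25 ⇒ 0x3E007 (P1/RW1/US1/PS0)
  → PA=0x3EC6A  (2 entries read)
#3 VA=0x2207B98 (r,kernel):
  lvl0: tbl 0x31, slot 17 ⇒ 0x40007 (P1/RW1/US1/PS0)
  lvl1: tbl 0x40, slot 7 ⇒ 0x44007 (P1/RW1/US1/PS0)
  → PA=0x44B98  (2 entries read)

Access #0 PA: 0x36F8F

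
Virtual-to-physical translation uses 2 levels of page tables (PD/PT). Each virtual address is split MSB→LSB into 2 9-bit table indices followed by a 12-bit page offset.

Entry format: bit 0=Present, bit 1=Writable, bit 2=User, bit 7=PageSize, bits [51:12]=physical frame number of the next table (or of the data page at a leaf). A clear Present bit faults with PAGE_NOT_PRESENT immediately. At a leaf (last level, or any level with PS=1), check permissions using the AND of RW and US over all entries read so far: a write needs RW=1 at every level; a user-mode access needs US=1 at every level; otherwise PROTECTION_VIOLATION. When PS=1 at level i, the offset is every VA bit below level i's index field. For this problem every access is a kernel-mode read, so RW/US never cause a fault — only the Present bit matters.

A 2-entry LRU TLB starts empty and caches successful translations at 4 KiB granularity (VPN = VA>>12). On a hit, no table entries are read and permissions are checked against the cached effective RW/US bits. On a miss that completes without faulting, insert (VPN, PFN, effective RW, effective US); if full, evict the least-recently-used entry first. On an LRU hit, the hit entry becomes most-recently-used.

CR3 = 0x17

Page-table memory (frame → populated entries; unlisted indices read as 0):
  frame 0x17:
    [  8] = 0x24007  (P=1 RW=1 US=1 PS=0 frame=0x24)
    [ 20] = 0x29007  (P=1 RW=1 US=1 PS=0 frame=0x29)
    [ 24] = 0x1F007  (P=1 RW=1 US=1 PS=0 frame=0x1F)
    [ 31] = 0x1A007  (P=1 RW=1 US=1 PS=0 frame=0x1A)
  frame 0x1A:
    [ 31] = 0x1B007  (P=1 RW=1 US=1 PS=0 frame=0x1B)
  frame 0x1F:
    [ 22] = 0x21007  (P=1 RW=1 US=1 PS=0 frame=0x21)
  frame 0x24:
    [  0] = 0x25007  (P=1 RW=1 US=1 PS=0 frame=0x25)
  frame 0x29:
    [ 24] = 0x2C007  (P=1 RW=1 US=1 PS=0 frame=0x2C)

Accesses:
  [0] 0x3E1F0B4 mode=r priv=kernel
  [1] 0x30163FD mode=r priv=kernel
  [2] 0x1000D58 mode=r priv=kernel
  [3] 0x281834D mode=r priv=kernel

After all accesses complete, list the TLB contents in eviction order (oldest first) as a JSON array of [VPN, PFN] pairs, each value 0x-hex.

Trace:
#0 VA=0x3E1F0B4 (r,kernel):
  L0 @0x17[31] → 0x1A007  P=1,RW=1,US=1,PS=0
  L1 @0x1A[31] → 0x1B007  P=1,RW=1,US=1,PS=0
  → PA=0x1B0B4  (2 entries read)
#1 VA=0x30163FD (r,kernel):
  L0 @0x17[24] → 0x1F007  P=1,RW=1,US=1,PS=0
  L1 @0x1F[22] → 0x21007  P=1,RW=1,US=1,PS=0
  → PA=0x213FD  (2 entries read)
#2 VA=0x1000D58 (r,kernel):
  L0 @0x17[8] → 0x24007  P=1,RW=1,US=1,PS=0
  L1 @0x24[0] → 0x25007  P=1,RW=1,US=1,PS=0
  → PA=0x25D58  (2 entries read)
#3 VA=0x281834D (r,kernel):
  L0 @0x17[20] → 0x29007  P=1,RW=1,US=1,PS=0
  L1 @0x29[24] → 0x2C007  P=1,RW=1,US=1,PS=0
  → PA=0x2C34D  (2 entries read)

TLB: [["0x1000", "0x25"], ["0x2818", "0x2C"]]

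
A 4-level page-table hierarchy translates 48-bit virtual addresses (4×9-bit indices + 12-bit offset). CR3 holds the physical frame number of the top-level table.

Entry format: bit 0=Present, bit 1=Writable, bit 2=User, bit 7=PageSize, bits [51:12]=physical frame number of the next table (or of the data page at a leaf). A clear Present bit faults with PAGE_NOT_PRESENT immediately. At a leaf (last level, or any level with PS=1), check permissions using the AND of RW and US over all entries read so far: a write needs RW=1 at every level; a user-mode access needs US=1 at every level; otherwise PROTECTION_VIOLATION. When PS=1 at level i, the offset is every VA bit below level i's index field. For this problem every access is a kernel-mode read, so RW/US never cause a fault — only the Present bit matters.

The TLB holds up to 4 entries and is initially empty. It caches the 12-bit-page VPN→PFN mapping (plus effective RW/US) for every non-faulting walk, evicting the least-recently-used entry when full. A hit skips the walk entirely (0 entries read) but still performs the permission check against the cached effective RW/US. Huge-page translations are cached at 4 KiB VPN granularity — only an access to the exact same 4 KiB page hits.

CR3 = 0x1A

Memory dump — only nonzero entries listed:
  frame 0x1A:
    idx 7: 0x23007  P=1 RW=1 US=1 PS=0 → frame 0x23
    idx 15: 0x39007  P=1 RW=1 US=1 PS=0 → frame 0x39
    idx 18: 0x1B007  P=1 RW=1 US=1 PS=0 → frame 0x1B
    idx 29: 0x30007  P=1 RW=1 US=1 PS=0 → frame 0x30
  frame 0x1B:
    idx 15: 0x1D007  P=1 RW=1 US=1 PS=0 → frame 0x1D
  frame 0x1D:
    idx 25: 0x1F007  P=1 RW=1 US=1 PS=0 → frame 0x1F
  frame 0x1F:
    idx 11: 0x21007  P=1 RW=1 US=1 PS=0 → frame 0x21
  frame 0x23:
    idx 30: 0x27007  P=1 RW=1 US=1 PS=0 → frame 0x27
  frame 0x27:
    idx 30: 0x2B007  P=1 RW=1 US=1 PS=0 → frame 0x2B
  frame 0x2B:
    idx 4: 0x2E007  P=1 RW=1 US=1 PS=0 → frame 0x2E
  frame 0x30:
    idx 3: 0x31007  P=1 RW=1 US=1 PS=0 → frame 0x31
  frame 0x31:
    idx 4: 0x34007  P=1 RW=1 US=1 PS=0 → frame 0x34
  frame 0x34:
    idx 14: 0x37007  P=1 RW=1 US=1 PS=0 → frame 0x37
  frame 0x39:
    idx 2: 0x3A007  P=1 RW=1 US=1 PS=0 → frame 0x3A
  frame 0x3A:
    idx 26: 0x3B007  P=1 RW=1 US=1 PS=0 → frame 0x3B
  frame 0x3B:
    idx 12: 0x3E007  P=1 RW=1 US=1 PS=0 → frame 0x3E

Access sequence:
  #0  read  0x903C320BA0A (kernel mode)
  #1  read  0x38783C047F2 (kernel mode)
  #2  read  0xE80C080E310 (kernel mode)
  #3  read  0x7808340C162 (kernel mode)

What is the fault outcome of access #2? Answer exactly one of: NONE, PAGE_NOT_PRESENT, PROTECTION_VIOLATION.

Walk each access:
#0 VA=0x903C320BA0A (r,kernel):
  lvl0: tbl 0x1A, slot 18 ⇒ 0x1B007 (P1/RW1/US1/PS0)
  lvl1: tbl 0x1B, slot 15 ⇒ 0x1D007 (P1/RW1/US1/PS0)
  lvl2: tbl 0x1D, slot 25 ⇒ 0x1F007 (P1/RW1/US1/PS0)
  lvl3: tbl 0x1F, slot 11 ⇒ 0x21007 (P1/RW1/US1/PS0)
  → PA=0x21A0A  (4 entries read)
#1 VA=0x38783C047F2 (r,kernel):
  lvl0: tbl 0x1A, slot 7 ⇒ 0x23007 (P1/RW1/US1/PS0)
  lvl1: tbl 0x23, slot 30 ⇒ 0x27007 (P1/RW1/US1/PS0)
  lvl2: tbl 0x27, slot 30 ⇒ 0x2B007 (P1/RW1/US1/PS0)
  lvl3: tbl 0x2B, slot 4 ⇒ 0x2E007 (P1/RW1/US1/PS0)
  → PA=0x2E7F2  (4 entries read)
#2 VA=0xE80C080E310 (r,kernel):
  lvl0: tbl 0x1A, slot 29 ⇒ 0x30007 (P1/RW1/US1/PS0)
  lvl1: tbl 0x30, slot 3 ⇒ 0x31007 (P1/RW1/US1/PS0)
  lvl2: tbl 0x31, slot 4 ⇒ 0x34007 (P1/RW1/US1/PS0)
  lvl3: tbl 0x34, slot 14 ⇒ 0x37007 (P1/RW1/US1/PS0)
  → PA=0x37310  (4 entries read)
#3 VA=0x7808340C162 (r,kernel):
  lvl0: tbl 0x1A, slot 15 ⇒ 0x39007 (P1/RW1/US1/PS0)
  lvl1: tbl 0x39, slot 2 ⇒ 0x3A007 (P1/RW1/US1/PS0)
  lvl2: tbl 0x3A, slot 26 ⇒ 0x3B007 (P1/RW1/US1/PS0)
  lvl3: tbl 0x3B, slot 12 ⇒ 0x3E007 (P1/RW1/US1/PS0)
  → PA=0x3E162  (4 entries read)

Access #2 fault: NONE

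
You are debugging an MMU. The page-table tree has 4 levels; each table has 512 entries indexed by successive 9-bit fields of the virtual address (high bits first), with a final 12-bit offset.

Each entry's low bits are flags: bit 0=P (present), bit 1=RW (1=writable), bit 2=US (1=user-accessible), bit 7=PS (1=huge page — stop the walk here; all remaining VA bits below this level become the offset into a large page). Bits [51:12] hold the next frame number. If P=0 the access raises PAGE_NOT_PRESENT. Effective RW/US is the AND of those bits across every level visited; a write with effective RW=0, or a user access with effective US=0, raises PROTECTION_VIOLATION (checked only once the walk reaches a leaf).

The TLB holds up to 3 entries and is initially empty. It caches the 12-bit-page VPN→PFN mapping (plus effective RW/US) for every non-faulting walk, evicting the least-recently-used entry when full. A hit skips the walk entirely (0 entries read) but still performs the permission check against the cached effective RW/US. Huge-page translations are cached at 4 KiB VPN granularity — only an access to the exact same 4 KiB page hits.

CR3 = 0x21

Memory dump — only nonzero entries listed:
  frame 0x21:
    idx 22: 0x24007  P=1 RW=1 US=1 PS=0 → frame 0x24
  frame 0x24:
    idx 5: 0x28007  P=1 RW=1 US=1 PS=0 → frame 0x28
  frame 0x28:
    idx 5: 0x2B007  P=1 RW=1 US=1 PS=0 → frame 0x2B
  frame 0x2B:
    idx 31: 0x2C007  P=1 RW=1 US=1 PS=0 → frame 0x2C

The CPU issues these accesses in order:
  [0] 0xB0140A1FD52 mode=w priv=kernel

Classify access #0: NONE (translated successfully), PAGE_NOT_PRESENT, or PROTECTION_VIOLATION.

Walk each access:
#0 VA=0xB0140A1FD52 (w,kernel):
  lvl0: tbl 0x21, slot 22 ⇒ 0x24007 (P1/RW1/US1/PS0)
  lvl1: tbl 0x24, slot 5 ⇒ 0x28007 (P1/RW1/US1/PS0)
  lvl2: tbl 0x28, slot 5 ⇒ 0x2B007 (P1/RW1/US1/PS0)
  lvl3: tbl 0x2B, slot 31 ⇒ 0x2C007 (P1/RW1/US1/PS0)
  ✓ 0x2CD52  — 4 lookups

Access #0 fault: NONE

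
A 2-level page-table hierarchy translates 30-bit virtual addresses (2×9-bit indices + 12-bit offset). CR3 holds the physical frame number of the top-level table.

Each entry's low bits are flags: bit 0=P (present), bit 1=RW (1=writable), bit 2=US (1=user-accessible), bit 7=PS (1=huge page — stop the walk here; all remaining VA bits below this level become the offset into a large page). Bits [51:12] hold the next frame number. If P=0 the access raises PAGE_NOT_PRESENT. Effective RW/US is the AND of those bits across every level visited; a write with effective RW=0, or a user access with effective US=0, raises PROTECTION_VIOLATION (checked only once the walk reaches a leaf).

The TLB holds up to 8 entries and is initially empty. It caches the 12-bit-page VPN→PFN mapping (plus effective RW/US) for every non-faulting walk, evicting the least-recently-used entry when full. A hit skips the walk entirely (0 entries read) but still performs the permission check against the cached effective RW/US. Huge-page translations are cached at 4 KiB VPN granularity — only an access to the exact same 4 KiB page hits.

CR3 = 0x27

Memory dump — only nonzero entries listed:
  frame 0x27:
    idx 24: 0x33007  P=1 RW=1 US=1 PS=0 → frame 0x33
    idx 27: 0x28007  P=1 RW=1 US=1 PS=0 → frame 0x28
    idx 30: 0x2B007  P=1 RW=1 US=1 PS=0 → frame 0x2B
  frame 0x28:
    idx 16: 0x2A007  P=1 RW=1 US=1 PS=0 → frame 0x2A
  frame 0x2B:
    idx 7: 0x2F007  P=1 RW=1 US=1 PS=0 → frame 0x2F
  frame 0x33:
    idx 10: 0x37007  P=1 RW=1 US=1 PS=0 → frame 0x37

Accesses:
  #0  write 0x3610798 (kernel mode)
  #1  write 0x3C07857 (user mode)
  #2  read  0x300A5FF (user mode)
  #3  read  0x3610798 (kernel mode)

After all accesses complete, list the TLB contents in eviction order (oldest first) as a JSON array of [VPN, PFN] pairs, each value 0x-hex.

Per-access translation:
#0 VA=0x3610798 (w,kernel):
  L0: frame=0x27 idx=27 entry=0x28007 [P=1 RW=1 US=1 PS=0]
  L1: frame=0x28 idx=16 entry=0x2A007 [P=1 RW=1 US=1 PS=0]
  → PA=0x2A798  (2 entries read)
#1 VA=0x3C07857 (w,user):
  L0: frame=0x27 idx=30 entry=0x2B007 [P=1 RW=1 US=1 PS=0]
  L1: frame=0x2B idx=7 entry=0x2F007 [P=1 RW=1 US=1 PS=0]
  → PA=0x2F857  (2 entries read)
#2 VA=0x300A5FF (r,user):
  L0: frame=0x27 idx=24 entry=0x33007 [P=1 RW=1 US=1 PS=0]
  L1: frame=0x33 idx=10 entry=0x37007 [P=1 RW=1 US=1 PS=0]
  → PA=0x375FF  (2 entries read)
#3 VA=0x3610798 (r,kernel):
  TLB hit vpn=0x3610 → PA=0x2A798

TLB: [["0x3C07", "0x2F"], ["0x300A", "0x37"], ["0x3610", "0x2A"]]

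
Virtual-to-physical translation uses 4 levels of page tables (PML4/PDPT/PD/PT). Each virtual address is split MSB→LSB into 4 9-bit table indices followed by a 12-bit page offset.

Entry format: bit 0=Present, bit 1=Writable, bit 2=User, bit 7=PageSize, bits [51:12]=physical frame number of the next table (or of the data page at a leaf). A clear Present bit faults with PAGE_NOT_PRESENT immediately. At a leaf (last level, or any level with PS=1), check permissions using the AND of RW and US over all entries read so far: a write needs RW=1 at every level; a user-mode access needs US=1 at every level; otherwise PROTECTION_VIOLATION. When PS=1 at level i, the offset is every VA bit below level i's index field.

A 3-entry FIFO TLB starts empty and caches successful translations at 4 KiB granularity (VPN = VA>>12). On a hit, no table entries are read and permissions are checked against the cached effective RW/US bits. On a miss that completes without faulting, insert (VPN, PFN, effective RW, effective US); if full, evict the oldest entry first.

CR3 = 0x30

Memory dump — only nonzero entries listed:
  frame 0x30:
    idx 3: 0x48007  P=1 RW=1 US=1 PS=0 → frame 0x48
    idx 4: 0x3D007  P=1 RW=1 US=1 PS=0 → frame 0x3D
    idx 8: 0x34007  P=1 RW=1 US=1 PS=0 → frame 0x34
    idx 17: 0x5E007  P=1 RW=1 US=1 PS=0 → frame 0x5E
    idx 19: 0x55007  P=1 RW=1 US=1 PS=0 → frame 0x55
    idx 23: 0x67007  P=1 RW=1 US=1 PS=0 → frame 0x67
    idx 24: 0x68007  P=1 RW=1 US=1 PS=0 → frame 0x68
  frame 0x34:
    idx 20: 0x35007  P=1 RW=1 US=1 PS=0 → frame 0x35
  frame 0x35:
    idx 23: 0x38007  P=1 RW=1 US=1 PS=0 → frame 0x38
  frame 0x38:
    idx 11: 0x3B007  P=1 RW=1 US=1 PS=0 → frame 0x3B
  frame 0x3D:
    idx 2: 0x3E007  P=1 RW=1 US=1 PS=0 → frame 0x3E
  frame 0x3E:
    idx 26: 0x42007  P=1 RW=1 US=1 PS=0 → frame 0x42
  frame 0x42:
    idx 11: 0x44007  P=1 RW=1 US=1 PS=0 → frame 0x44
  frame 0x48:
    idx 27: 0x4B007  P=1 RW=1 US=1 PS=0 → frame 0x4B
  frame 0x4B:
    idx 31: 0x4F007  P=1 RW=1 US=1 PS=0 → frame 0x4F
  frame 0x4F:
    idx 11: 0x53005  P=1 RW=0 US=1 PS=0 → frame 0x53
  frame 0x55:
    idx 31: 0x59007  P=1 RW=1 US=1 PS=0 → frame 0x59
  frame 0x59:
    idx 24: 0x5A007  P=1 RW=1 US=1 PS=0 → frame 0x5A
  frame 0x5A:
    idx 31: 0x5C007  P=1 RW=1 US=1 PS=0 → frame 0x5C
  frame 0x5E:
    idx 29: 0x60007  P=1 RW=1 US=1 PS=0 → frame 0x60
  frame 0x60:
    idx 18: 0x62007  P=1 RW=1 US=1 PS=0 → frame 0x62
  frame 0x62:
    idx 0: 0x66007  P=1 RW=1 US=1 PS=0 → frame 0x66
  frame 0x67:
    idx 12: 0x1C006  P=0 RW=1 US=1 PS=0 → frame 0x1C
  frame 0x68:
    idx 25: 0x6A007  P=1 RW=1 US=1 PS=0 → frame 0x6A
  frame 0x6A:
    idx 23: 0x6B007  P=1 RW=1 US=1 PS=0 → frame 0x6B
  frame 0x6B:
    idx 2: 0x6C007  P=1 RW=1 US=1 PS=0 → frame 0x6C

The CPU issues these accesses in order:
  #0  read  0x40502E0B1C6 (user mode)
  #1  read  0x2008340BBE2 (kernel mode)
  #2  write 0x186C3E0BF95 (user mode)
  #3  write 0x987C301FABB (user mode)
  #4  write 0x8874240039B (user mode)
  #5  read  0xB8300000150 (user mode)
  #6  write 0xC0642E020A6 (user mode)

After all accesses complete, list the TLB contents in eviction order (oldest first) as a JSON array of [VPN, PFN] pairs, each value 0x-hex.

Trace:
#0 VA=0x40502E0B1C6 (r,user):
  L0: frame=0x30 idx=8 entry=0x34007 [P=1 RW=1 US=1 PS=0]
  L1: frame=0x34 idx=20 entry=0x35007 [P=1 RW=1 US=1 PS=0]
  L2: frame=0x35 idx=23 entry=0x38007 [P=1 RW=1 US=1 PS=0]
  L3: frame=0x38 idx=11 entry=0x3B007 [P=1 RW=1 US=1 PS=0]
  ⇒ phys 0x3B1C6  [4 reads]
#1 VA=0x2008340BBE2 (r,kernel):
  L0: frame=0x30 idx=4 entry=0x3D007 [P=1 RW=1 US=1 PS=0]
  L1: frame=0x3D idx=2 entry=0x3E007 [P=1 RW=1 US=1 PS=0]
  L2: frame=0x3E idx=26 entry=0x42007 [P=1 RW=1 US=1 PS=0]
  L3: frame=0x42 idx=11 entry=0x44007 [P=1 RW=1 US=1 PS=0]
  ⇒ phys 0x44BE2  [4 reads]
#2 VA=0x186C3E0BF95 (w,user):
  L0: frame=0x30 idx=3 entry=0x48007 [P=1 RW=1 US=1 PS=0]
  L1: frame=0x48 idx=27 entry=0x4B007 [P=1 RW=1 US=1 PS=0]
  L2: frame=0x4B idx=31 entry=0x4F007 [P=1 RW=1 US=1 PS=0]
  L3: frame=0x4F idx=11 entry=0x53005 [P=1 RW=0 US=1 PS=0]
  ⇒ fault: PROTECTION_VIOLATION  — 4 lookups
#3 VA=0x987C301FABB (w,user):
  L0: frame=0x30 idx=19 entry=0x55007 [P=1 RW=1 US=1 PS=0]
  L1: frame=0x55 idx=31 entry=0x59007 [P=1 RW=1 US=1 PS=0]
  L2: frame=0x59 idx=24 entry=0x5A007 [P=1 RW=1 US=1 PS=0]
  L3: frame=0x5A idx=31 entry=0x5C007 [P=1 RW=1 US=1 PS=0]
  ⇒ phys 0x5CABB  [4 reads]
#4 VA=0x8874240039B (w,user):
  L0: frame=0x30 idx=17 entry=0x5E007 [P=1 RW=1 US=1 PS=0]
  L1: frame=0x5E idx=29 entry=0x60007 [P=1 RW=1 US=1 PS=0]
  L2: frame=0x60 idx=18 entry=0x62007 [P=1 RW=1 US=1 PS=0]
  L3: frame=0x62 idx=0 entry=0x66007 [P=1 RW=1 US=1 PS=0]
  ⇒ phys 0x6639B  [4 reads]
#5 VA=0xB8300000150 (r,user):
  L0: frame=0x30 idx=23 entry=0x67007 [P=1 RW=1 US=1 PS=0]
  L1: frame=0x67 idx=12 entry=0x1C006 [P=0 RW=1 US=1 PS=0]
  ⇒ fault: PAGE_NOT_PRESENT  — 2 lookups
#6 VA=0xC0642E020A6 (w,user):
  L0: frame=0x30 idx=24 entry=0x68007 [P=1 RW=1 US=1 PS=0]
  L1: frame=0x68 idx=25 entry=0x6A007 [P=1 RW=1 US=1 PS=0]
  L2: frame=0x6A idx=23 entry=0x6B007 [P=1 RW=1 US=1 PS=0]
  L3: frame=0x6B idx=2 entry=0x6C007 [P=1 RW=1 US=1 PS=0]
  ⇒ phys 0x6C0A6  [4 reads]

TLB: [["0x987C301F", "0x5C"], ["0x88742400", "0x66"], ["0xC0642E02", "0x6C"]]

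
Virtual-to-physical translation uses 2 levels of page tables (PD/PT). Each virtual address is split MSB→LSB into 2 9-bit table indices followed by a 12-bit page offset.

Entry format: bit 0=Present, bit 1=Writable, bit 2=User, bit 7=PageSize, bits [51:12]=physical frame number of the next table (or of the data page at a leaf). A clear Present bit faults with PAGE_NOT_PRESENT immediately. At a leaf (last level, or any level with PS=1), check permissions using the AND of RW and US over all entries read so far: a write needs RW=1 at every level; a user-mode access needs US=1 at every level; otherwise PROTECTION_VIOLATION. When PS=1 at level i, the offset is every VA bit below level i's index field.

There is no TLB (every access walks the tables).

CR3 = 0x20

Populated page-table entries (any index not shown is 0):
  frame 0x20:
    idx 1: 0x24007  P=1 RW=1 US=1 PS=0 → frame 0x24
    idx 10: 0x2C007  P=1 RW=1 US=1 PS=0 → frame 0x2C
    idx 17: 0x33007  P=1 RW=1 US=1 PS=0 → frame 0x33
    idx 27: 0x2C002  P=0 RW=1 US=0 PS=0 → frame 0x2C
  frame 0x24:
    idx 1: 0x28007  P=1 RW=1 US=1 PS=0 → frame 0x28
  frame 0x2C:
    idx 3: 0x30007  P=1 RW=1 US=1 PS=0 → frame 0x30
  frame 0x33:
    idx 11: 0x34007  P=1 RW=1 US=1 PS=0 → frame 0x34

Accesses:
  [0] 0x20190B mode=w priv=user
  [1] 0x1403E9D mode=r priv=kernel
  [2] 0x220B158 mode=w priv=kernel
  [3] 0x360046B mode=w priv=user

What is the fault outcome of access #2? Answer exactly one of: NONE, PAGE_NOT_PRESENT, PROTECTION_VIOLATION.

Walk each access:
#0 VA=0x20190B (w,user):
  [0] read 0x20 idx=1: raw=0x24007 flags P=1 W=1 U=1 S=0
  [1] read 0x24 idx=1: raw=0x28007 flags P=1 W=1 U=1 S=0
  ⇒ phys 0x2890B  [2 reads]
#1 VA=0x1403E9D (r,kernel):
  [0] read 0x20 idx=10: raw=0x2C007 flags P=1 W=1 U=1 S=0
  [1] read 0x2C idx=3: raw=0x30007 flags P=1 W=1 U=1 S=0
  ⇒ phys 0x30E9D  [2 reads]
#2 VA=0x220B158 (w,kernel):
  [0] read 0x20 idx=17: raw=0x33007 flags P=1 W=1 U=1 S=0
  [1] read 0x33 idx=11: raw=0x34007 flags P=1 W=1 U=1 S=0
  ⇒ phys 0x34158  [2 reads]
#3 VA=0x360046B (w,user):
  [0] read 0x20 idx=27: raw=0x2C002 flags P=0 W=1 U=0 S=0
  → PAGE_NOT_PRESENT  (1 entries read)

Access #2 fault: NONE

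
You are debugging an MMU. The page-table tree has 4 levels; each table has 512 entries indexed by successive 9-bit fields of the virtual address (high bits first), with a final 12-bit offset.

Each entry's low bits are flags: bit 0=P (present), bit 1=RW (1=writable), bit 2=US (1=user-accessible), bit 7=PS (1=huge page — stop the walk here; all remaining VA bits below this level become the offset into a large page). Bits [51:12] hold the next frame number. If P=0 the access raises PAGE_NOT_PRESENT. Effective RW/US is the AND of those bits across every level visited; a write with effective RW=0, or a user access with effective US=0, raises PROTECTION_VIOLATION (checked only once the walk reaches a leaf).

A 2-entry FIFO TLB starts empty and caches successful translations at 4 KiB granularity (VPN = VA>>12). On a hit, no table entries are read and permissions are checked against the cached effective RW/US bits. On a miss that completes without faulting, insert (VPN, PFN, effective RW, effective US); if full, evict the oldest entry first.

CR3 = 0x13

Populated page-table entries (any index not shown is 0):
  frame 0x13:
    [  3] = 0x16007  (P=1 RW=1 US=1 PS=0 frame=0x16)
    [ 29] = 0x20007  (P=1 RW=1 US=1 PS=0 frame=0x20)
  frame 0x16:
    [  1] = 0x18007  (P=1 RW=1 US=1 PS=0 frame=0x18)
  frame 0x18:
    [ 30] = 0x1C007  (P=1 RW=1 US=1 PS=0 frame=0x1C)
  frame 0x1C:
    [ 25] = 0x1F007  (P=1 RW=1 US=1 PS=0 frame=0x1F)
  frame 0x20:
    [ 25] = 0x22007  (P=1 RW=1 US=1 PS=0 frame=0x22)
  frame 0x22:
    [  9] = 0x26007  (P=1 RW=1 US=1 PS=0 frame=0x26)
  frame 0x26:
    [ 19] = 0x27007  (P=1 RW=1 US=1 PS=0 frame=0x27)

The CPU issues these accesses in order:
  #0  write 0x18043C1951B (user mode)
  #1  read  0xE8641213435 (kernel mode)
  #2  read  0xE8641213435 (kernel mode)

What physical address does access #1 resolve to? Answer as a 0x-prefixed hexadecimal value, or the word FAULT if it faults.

Trace:
#0 VA=0x18043C1951B (w,user):
  L0: frame=0x13 idx=3 entry=0x16007 [P=1 RW=1 US=1 PS=0]
  L1: frame=0x16 idx=1 entry=0x18007 [P=1 RW=1 US=1 PS=0]
  L2: frame=0x18 idx=30 entry=0x1C007 [P=1 RW=1 US=1 PS=0]
  L3: frame=0x1C idx=25 entry=0x1F007 [P=1 RW=1 US=1 PS=0]
  ✓ 0x1F51B  — 4 lookups
#1 VA=0xE8641213435 (r,kernel):
  L0: frame=0x13 idx=29 entry=0x20007 [P=1 RW=1 US=1 PS=0]
  L1: frame=0x20 idx=25 entry=0x22007 [P=1 RW=1 US=1 PS=0]
  L2: frame=0x22 idx=9 entry=0x26007 [P=1 RW=1 US=1 PS=0]
  L3: frame=0x26 idx=19 entry=0x27007 [P=1 RW=1 US=1 PS=0]
  ✓ 0x27435  — 4 lookups
#2 VA=0xE8641213435 (r,kernel):
  TLB hit vpn=0xE8641213 → PA=0x27435

Access #1 PA: 0x27435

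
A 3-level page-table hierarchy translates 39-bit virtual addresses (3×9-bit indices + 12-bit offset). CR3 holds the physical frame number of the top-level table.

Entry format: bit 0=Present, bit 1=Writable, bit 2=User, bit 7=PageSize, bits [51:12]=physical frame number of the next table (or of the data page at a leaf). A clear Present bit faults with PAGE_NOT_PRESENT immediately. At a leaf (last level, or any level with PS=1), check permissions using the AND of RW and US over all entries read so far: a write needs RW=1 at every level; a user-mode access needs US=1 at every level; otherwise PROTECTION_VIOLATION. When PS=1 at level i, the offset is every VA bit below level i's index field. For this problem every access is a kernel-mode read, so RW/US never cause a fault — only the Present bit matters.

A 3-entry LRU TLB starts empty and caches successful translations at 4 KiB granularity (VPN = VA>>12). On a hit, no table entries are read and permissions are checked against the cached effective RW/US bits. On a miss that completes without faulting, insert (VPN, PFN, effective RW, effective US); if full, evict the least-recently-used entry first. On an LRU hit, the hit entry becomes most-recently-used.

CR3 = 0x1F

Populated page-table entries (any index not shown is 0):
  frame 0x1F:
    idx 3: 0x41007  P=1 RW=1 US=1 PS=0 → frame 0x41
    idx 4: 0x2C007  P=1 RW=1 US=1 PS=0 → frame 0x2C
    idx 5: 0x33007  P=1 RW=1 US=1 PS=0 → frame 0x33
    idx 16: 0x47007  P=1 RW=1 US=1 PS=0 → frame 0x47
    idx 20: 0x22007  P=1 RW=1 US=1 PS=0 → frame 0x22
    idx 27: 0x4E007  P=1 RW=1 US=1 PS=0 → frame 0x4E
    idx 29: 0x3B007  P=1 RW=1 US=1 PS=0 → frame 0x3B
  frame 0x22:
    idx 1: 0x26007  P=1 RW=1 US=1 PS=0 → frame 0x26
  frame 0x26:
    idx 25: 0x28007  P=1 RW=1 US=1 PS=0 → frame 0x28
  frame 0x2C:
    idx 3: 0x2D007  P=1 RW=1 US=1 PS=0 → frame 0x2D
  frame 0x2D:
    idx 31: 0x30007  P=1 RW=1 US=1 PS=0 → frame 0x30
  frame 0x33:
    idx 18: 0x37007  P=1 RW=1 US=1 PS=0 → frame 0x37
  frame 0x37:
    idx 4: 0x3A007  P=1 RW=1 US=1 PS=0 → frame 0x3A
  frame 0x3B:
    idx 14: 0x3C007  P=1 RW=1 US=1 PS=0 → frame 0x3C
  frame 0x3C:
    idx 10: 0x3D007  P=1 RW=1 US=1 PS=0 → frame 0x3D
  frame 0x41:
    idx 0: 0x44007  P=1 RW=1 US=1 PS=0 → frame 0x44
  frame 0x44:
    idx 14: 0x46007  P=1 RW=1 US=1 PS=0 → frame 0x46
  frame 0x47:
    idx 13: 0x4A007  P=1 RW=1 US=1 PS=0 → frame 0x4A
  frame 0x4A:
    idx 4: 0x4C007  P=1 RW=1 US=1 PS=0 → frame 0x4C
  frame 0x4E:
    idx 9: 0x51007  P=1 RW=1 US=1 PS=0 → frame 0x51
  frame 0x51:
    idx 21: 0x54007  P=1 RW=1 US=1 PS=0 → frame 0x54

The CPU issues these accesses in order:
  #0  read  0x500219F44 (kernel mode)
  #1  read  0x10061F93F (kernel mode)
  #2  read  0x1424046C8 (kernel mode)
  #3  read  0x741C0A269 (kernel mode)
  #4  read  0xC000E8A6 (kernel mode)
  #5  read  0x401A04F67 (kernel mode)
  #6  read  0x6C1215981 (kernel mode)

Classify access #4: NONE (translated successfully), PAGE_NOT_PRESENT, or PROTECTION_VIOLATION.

Per-access translation:
#0 VA=0x500219F44 (r,kernel):
  lvl0: tbl 0x1F, slot 20 ⇒ 0x22007 (P1/RW1/US1/PS0)
  lvl1: tbl 0x22, slot 1 ⇒ 0x26007 (P1/RW1/US1/PS0)
  lvl2: tbl 0x26, slot 25 ⇒ 0x28007 (P1/RW1/US1/PS0)
  ✓ 0x28F44  — 3 lookups
#1 VA=0x10061F93F (r,kernel):
  lvl0: tbl 0x1F, slot 4 ⇒ 0x2C007 (P1/RW1/US1/PS0)
  lvl1: tbl 0x2C, slot 3 ⇒ 0x2D007 (P1/RW1/US1/PS0)
  lvl2: tbl 0x2D, slot 31 ⇒ 0x30007 (P1/RW1/US1/PS0)
  ✓ 0x3093F  — 3 lookups
#2 VA=0x1424046C8 (r,kernel):
  lvl0: tbl 0x1F, slot 5 ⇒ 0x33007 (P1/RW1/US1/PS0)
  lvl1: tbl 0x33, slot 18 ⇒ 0x37007 (P1/RW1/US1/PS0)
  lvl2: tbl 0x37, slot 4 ⇒ 0x3A007 (P1/RW1/US1/PS0)
  ✓ 0x3A6C8  — 3 lookups
#3 VA=0x741C0A269 (r,kernel):
  lvl0: tbl 0x1F, slot 29 ⇒ 0x3B007 (P1/RW1/US1/PS0)
  lvl1: tbl 0x3B, slot 14 ⇒ 0x3C007 (P1/RW1/US1/PS0)
  lvl2: tbl 0x3C, slot 10 ⇒ 0x3D007 (P1/RW1/US1/PS0)
  ✓ 0x3D269  — 3 lookups
#4 VA=0xC000E8A6 (r,kernel):
  lvl0: tbl 0x1F, slot 3 ⇒ 0x41007 (P1/RW1/US1/PS0)
  lvl1: tbl 0x41, slot 0 ⇒ 0x44007 (P1/RW1/US1/PS0)
  lvl2: tbl 0x44, slot 14 ⇒ 0x46007 (P1/RW1/US1/PS0)
  ✓ 0x468A6  — 3 lookups
#5 VA=0x401A04F67 (r,kernel):
  lvl0: tbl 0x1F, slot 16 ⇒ 0x47007 (P1/RW1/US1/PS0)
  lvl1: tbl 0x47, slot 13 ⇒ 0x4A007 (P1/RW1/US1/PS0)
  lvl2: tbl 0x4A, slot 4 ⇒ 0x4C007 (P1/RW1/US1/PS0)
  ✓ 0x4CF67  — 3 lookups
#6 VA=0x6C1215981 (r,kernel):
  lvl0: tbl 0x1F, slot 27 ⇒ 0x4E007 (P1/RW1/US1/PS0)
  lvl1: tbl 0x4E, slot 9 ⇒ 0x51007 (P1/RW1/US1/PS0)
  lvl2: tbl 0x51, slot 21 ⇒ 0x54007 (P1/RW1/US1/PS0)
  ✓ 0x54981  — 3 lookups

Access #4 fault: NONE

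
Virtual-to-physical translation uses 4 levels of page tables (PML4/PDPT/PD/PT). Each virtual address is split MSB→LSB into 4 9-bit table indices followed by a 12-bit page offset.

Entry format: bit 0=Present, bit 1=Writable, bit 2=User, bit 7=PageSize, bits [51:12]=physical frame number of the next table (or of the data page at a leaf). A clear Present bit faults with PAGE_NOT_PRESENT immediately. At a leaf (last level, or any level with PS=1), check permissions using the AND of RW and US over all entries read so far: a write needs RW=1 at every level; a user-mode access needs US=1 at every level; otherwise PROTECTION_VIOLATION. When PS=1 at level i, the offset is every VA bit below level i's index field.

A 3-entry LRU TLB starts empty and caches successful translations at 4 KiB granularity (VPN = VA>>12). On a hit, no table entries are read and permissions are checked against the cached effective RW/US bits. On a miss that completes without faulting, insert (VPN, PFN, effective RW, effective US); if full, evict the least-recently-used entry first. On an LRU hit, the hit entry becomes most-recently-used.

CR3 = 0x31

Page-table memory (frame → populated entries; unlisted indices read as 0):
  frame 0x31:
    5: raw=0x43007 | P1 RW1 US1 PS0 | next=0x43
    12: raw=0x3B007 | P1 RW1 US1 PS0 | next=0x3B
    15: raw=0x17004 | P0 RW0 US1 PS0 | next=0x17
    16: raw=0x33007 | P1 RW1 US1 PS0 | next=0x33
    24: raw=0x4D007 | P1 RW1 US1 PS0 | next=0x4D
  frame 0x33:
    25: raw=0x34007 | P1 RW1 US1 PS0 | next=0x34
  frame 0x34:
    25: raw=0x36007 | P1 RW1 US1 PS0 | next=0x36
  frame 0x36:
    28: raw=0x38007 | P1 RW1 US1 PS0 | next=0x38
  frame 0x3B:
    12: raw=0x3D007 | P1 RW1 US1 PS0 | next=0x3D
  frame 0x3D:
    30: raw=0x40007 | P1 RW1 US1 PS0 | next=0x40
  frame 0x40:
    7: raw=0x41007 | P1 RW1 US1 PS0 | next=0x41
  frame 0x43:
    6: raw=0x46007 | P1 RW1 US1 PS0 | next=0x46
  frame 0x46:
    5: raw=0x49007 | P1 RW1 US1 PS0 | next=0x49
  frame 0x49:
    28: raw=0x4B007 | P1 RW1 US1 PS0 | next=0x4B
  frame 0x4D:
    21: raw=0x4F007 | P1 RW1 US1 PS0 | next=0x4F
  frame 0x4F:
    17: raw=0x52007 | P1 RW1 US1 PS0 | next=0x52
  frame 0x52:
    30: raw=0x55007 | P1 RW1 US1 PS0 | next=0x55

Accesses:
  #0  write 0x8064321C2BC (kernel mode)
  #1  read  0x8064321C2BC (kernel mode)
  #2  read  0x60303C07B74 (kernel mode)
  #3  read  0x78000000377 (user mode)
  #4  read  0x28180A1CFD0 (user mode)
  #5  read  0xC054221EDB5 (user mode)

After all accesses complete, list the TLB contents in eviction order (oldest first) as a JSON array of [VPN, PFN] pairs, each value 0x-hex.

Per-access translation:
#0 VA=0x8064321C2BC (w,kernel):
  L0: frame=0x31 idx=16 entry=0x33007 [P=1 RW=1 US=1 PS=0]
  L1: frame=0x33 idx=25 entry=0x34007 [P=1 RW=1 US=1 PS=0]
  L2: frame=0x34 idx=25 entry=0x36007 [P=1 RW=1 US=1 PS=0]
  L3: frame=0x36 idx=28 entry=0x38007 [P=1 RW=1 US=1 PS=0]
  ⇒ phys 0x382BC  [4 reads]
#1 VA=0x8064321C2BC (r,kernel):
  TLB hit vpn=0x8064321C → PA=0x382BC
#2 VA=0x60303C07B74 (r,kernel):
  L0: frame=0x31 idx=12 entry=0x3B007 [P=1 RW=1 US=1 PS=0]
  L1: frame=0x3B idx=12 entry=0x3D007 [P=1 RW=1 US=1 PS=0]
  L2: frame=0x3D idx=30 entry=0x40007 [P=1 RW=1 US=1 PS=0]
  L3: frame=0x40 idx=7 entry=0x41007 [P=1 RW=1 US=1 PS=0]
  ⇒ phys 0x41B74  [4 reads]
#3 VA=0x78000000377 (r,user):
  L0: frame=0x31 idx=15 entry=0x17004 [P=0 RW=0 US=1 PS=0]
  → PAGE_NOT_PRESENT  (1 entries read)
#4 VA=0x28180A1CFD0 (r,user):
  L0: frame=0x31 idx=5 entry=0x43007 [P=1 RW=1 US=1 PS=0]
  L1: frame=0x43 idx=6 entry=0x46007 [P=1 RW=1 US=1 PS=0]
  L2: frame=0x46 idx=5 entry=0x49007 [P=1 RW=1 US=1 PS=0]
  L3: frame=0x49 idx=28 entry=0x4B007 [P=1 RW=1 US=1 PS=0]
  ⇒ phys 0x4BFD0  [4 reads]
#5 VA=0xC054221EDB5 (r,user):
  L0: frame=0x31 idx=24 entry=0x4D007 [P=1 RW=1 US=1 PS=0]
  L1: frame=0x4D idx=21 entry=0x4F007 [P=1 RW=1 US=1 PS=0]
  L2: frame=0x4F idx=17 entry=0x52007 [P=1 RW=1 US=1 PS=0]
  L3: frame=0x52 idx=30 entry=0x55007 [P=1 RW=1 US=1 PS=0]
  ⇒ phys 0x55DB5  [4 reads]

TLB: [["0x60303C07", "0x41"], ["0x28180A1C", "0x4B"], ["0xC054221E", "0x55"]]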